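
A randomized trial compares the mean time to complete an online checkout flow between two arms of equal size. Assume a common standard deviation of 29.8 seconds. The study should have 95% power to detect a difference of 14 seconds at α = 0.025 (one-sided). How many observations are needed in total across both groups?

For two equal groups, n per group = 2·((z_α + z_β)·σ/δ)².
z_α = 1.960; z_β = 1.645 (power 95%).
n = 2 × (3.605 × 29.8 / 14)² = 2 × 58.88 = 117.76
Round up: n = 118 per group.
Total across both groups: 2 × 118 = 236.

236 total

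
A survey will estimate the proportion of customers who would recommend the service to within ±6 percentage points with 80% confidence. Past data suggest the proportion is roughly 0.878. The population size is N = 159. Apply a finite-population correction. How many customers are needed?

n = 38

For a proportion with margin E = 0.06 at 80% confidence, z = 1.282.
n = p̂(1−p̂)(z/E)² = 0.878 × 0.122 × (1.282/0.06)² = 48.90 — call this n₀.
Finite-population correction with N = 159: n = n₀ / (1 + (n₀−1)/N) = 48.90 / 1.301 = 37.59
Round up: n = 38.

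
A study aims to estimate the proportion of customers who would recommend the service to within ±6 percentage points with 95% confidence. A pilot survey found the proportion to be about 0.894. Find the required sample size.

For a proportion with margin E = 0.06 at 95% confidence, z = 1.960.
n = p̂(1−p̂)(z/E)² = 0.894 × 0.106 × (1.960/0.06)² = 101.12
Round up: n = 102.

n = 102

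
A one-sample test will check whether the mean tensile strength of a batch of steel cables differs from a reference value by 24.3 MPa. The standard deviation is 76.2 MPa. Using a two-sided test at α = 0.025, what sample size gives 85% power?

For a one-sample z-test, n = ((z_{α/2} + z_β)·σ/δ)².
z_{α/2} = 2.241 (two-sided α = 0.025); z_β = 1.036 (power 85% → β = 0.15).
n = (3.277 × 76.2 / 24.3)² = 105.60
Round up: n = 106.

106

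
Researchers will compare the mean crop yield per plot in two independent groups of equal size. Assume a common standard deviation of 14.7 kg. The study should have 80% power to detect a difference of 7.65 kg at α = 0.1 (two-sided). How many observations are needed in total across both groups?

92 total

For two equal groups, n per group = 2·((z_{α/2} + z_β)·σ/δ)².
z_{α/2} = 1.645; z_β = 0.842 (power 80%).
n = 2 × (2.487 × 14.7 / 7.65)² = 2 × 22.84 = 45.68
Round up: n = 46 per group.
Total across both groups: 2 × 46 = 92.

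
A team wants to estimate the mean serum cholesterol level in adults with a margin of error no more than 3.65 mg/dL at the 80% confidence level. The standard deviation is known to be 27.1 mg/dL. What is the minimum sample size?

For a mean, the margin of error is E = z·σ/√n, so n = (zσ/E)².
At 80% confidence, z = 1.282.
n = (1.282 × 27.1 / 3.65)² = 90.60
Round up: n = 91.

n = 91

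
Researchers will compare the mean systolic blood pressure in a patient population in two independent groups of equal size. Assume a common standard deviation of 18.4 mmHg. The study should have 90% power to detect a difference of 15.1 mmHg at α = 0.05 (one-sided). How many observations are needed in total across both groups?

52 total

For two equal groups, n per group = 2·((z_α + z_β)·σ/δ)².
z_α = 1.645; z_β = 1.282 (power 90%).
n = 2 × (2.927 × 18.4 / 15.1)² = 2 × 12.72 = 25.44
Round up: n = 26 per group.
Total across both groups: 2 × 26 = 52.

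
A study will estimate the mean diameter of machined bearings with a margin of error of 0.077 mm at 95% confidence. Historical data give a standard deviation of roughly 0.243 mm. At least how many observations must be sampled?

n = 39

For a mean, the margin of error is E = z·σ/√n, so n = (zσ/E)².
At 95% confidence, z = 1.960.
n = (1.960 × 0.243 / 0.077)² = 38.26
Round up: n = 39.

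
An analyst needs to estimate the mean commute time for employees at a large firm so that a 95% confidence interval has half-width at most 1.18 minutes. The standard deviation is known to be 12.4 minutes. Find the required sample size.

For a mean, the margin of error is E = z·σ/√n, so n = (zσ/E)².
At 95% confidence, z = 1.960.
n = (1.960 × 12.4 / 1.18)² = 424.22
Round up: n = 425.

425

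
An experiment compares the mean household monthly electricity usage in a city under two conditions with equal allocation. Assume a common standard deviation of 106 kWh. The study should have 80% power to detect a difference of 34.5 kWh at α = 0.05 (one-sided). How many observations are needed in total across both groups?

For two equal groups, n per group = 2·((z_α + z_β)·σ/δ)².
z_α = 1.645; z_β = 0.842 (power 80%).
n = 2 × (2.487 × 106 / 34.5)² = 2 × 58.39 = 116.78
Round up: n = 117 per group.
Total across both groups: 2 × 117 = 234.

234 total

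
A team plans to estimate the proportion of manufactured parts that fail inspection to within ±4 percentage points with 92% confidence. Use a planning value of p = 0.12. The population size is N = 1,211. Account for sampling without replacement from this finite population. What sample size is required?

For a proportion with margin E = 0.04 at 92% confidence, z = 1.751.
n = p̂(1−p̂)(z/E)² = 0.12 × 0.88 × (1.751/0.04)² = 202.36 — call this n₀.
Finite-population correction with N = 1,211: n = n₀ / (1 + (n₀−1)/N) = 202.36 / 1.166 = 173.55
Round up: n = 174.

174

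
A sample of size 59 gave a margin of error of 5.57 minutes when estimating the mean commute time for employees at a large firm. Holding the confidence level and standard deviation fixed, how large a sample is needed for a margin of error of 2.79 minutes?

236

Margin of error scales as 1/√n, so n₂ = n₁·(E₁/E₂)².
n₂ = 59 × (5.57/2.79)² = 59 × 3.986 = 235.17
Round up: n₂ = 236.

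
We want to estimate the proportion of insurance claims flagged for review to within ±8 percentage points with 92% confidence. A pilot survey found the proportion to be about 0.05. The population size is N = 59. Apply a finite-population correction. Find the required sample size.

17

For a proportion with margin E = 0.08 at 92% confidence, z = 1.751.
n = p̂(1−p̂)(z/E)² = 0.05 × 0.95 × (1.751/0.08)² = 22.76 — call this n₀.
Finite-population correction with N = 59: n = n₀ / (1 + (n₀−1)/N) = 22.76 / 1.369 = 16.63
Round up: n = 17.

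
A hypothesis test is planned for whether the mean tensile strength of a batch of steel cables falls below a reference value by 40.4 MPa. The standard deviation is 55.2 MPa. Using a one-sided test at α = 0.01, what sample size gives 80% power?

For a one-sample z-test, n = ((z_α + z_β)·σ/δ)².
z_α = 2.326 (one-sided α = 0.01); z_β = 0.842 (power 80% → β = 0.2).
n = (3.168 × 55.2 / 40.4)² = 18.74
Round up: n = 19.

19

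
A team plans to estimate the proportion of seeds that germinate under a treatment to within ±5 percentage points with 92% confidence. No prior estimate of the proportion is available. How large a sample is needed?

For a proportion with margin E = 0.05 at 92% confidence, z = 1.751.
With no prior estimate, use p = 0.5, which maximizes p(1−p) at 0.25.
n = 0.25 × (z/E)² = 0.25 × (1.751/0.05)² = 306.60
Round up: n = 307.

307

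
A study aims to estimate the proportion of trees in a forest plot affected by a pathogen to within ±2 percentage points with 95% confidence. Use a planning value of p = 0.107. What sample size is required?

For a proportion with margin E = 0.02 at 95% confidence, z = 1.960.
n = p̂(1−p̂)(z/E)² = 0.107 × 0.893 × (1.960/0.02)² = 917.67
Round up: n = 918.

918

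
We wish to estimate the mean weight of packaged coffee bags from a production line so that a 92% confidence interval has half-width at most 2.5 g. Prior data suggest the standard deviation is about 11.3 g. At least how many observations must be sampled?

For a mean, the margin of error is E = z·σ/√n, so n = (zσ/E)².
At 92% confidence, z = 1.751.
n = (1.751 × 11.3 / 2.5)² = 62.64
Round up: n = 63.

n = 63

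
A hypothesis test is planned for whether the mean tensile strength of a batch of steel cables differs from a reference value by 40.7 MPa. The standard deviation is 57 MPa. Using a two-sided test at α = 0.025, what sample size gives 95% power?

30

For a one-sample z-test, n = ((z_{α/2} + z_β)·σ/δ)².
z_{α/2} = 2.241 (two-sided α = 0.025); z_β = 1.645 (power 95% → β = 0.05).
n = (3.886 × 57 / 40.7)² = 29.62
Round up: n = 30.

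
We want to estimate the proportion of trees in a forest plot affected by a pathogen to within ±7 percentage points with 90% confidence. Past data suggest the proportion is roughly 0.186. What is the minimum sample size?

84

For a proportion with margin E = 0.07 at 90% confidence, z = 1.645.
n = p̂(1−p̂)(z/E)² = 0.186 × 0.814 × (1.645/0.07)² = 83.61
Round up: n = 84.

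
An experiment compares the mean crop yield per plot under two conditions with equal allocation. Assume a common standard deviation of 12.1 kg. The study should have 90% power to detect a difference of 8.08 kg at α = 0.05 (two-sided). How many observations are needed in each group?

48 per group

For two equal groups, n per group = 2·((z_{α/2} + z_β)·σ/δ)².
z_{α/2} = 1.960; z_β = 1.282 (power 90%).
n = 2 × (3.242 × 12.1 / 8.08)² = 2 × 23.57 = 47.14
Round up: n = 48 per group.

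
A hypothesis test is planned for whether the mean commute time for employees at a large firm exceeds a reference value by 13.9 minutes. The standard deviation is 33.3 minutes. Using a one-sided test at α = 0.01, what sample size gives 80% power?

n = 58

For a one-sample z-test, n = ((z_α + z_β)·σ/δ)².
z_α = 2.326 (one-sided α = 0.01); z_β = 0.842 (power 80% → β = 0.2).
n = (3.168 × 33.3 / 13.9)² = 57.60
Round up: n = 58.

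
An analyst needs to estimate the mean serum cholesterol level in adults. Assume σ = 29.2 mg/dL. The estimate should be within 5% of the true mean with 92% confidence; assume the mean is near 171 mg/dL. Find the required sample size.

36

For a mean, the margin of error is E = z·σ/√n, so n = (zσ/E)².
At 92% confidence, z = 1.751.
E = 5% of 171 = 8.55 mg/dL.
n = (1.751 × 29.2 / 8.55)² = 35.76
Round up: n = 36.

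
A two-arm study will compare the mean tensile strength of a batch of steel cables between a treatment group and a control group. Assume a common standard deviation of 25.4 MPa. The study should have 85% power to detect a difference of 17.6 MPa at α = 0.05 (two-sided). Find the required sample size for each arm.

For two equal groups, n per group = 2·((z_{α/2} + z_β)·σ/δ)².
z_{α/2} = 1.960; z_β = 1.036 (power 85%).
n = 2 × (2.996 × 25.4 / 17.6)² = 2 × 18.70 = 37.40
Round up: n = 38 per group.

38 per group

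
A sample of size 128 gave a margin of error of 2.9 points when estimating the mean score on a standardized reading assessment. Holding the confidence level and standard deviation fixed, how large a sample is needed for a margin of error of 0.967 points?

1152

Margin of error scales as 1/√n, so n₂ = n₁·(E₁/E₂)².
n₂ = 128 × (2.9/0.967)² = 128 × 8.994 = 1151.23
Round up: n₂ = 1152.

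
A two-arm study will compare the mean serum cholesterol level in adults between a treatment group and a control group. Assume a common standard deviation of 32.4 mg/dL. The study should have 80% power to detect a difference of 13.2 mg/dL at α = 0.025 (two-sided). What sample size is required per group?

115 per group

For two equal groups, n per group = 2·((z_{α/2} + z_β)·σ/δ)².
z_{α/2} = 2.241; z_β = 0.842 (power 80%).
n = 2 × (3.083 × 32.4 / 13.2)² = 2 × 57.26 = 114.52
Round up: n = 115 per group.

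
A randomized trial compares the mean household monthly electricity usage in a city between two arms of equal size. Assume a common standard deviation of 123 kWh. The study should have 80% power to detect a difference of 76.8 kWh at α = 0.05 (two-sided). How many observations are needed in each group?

For two equal groups, n per group = 2·((z_{α/2} + z_β)·σ/δ)².
z_{α/2} = 1.960; z_β = 0.842 (power 80%).
n = 2 × (2.802 × 123 / 76.8)² = 2 × 20.14 = 40.28
Round up: n = 41 per group.

41 per group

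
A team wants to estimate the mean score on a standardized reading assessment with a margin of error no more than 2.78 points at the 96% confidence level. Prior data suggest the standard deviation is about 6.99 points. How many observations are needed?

For a mean, the margin of error is E = z·σ/√n, so n = (zσ/E)².
At 96% confidence, z = 2.054.
n = (2.054 × 6.99 / 2.78)² = 26.67
Round up: n = 27.

27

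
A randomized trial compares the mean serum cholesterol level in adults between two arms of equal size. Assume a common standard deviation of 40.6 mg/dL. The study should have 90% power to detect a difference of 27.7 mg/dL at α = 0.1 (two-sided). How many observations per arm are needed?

For two equal groups, n per group = 2·((z_{α/2} + z_β)·σ/δ)².
z_{α/2} = 1.645; z_β = 1.282 (power 90%).
n = 2 × (2.927 × 40.6 / 27.7)² = 2 × 18.41 = 36.82
Round up: n = 37 per group.

37 per group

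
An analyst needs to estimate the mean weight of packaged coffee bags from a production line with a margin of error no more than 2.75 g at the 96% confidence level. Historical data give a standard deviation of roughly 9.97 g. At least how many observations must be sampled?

For a mean, the margin of error is E = z·σ/√n, so n = (zσ/E)².
At 96% confidence, z = 2.054.
n = (2.054 × 9.97 / 2.75)² = 55.45
Round up: n = 56.

56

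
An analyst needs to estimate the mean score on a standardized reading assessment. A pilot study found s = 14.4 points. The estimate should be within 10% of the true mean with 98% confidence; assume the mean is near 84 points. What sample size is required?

For a mean, the margin of error is E = z·σ/√n, so n = (zσ/E)².
At 98% confidence, z = 2.326.
E = 10% of 84 = 8.4 points.
n = (2.326 × 14.4 / 8.4)² = 15.90
Round up: n = 16.

16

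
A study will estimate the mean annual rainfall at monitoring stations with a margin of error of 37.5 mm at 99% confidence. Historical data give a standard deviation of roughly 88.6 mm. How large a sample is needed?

n = 38

For a mean, the margin of error is E = z·σ/√n, so n = (zσ/E)².
At 99% confidence, z = 2.576.
n = (2.576 × 88.6 / 37.5)² = 37.04
Round up: n = 38.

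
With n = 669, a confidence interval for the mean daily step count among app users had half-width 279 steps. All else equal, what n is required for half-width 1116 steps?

Margin of error scales as 1/√n, so n₂ = n₁·(E₁/E₂)².
n₂ = 669 × (279/1116)² = 669 × 0.0625 = 41.81
Round up: n₂ = 42.

42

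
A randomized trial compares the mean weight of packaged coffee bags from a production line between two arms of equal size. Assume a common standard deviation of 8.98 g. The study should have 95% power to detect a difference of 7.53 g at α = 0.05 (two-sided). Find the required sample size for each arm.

For two equal groups, n per group = 2·((z_{α/2} + z_β)·σ/δ)².
z_{α/2} = 1.960; z_β = 1.645 (power 95%).
n = 2 × (3.605 × 8.98 / 7.53)² = 2 × 18.48 = 36.96
Round up: n = 37 per group.

37 per group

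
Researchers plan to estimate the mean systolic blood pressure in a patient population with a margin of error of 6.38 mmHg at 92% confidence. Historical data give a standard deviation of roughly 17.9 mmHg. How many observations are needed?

25

For a mean, the margin of error is E = z·σ/√n, so n = (zσ/E)².
At 92% confidence, z = 1.751.
n = (1.751 × 17.9 / 6.38)² = 24.13
Round up: n = 25.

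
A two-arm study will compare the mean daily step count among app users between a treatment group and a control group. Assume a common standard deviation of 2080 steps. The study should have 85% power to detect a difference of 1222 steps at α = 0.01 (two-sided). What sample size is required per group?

76 per group

For two equal groups, n per group = 2·((z_{α/2} + z_β)·σ/δ)².
z_{α/2} = 2.576; z_β = 1.036 (power 85%).
n = 2 × (3.612 × 2080 / 1222)² = 2 × 37.80 = 75.60
Round up: n = 76 per group.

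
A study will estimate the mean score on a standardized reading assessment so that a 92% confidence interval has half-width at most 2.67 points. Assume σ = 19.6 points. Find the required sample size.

For a mean, the margin of error is E = z·σ/√n, so n = (zσ/E)².
At 92% confidence, z = 1.751.
n = (1.751 × 19.6 / 2.67)² = 165.22
Round up: n = 166.

n = 166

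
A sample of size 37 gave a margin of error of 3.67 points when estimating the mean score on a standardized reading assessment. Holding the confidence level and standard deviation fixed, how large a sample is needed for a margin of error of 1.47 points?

Margin of error scales as 1/√n, so n₂ = n₁·(E₁/E₂)².
n₂ = 37 × (3.67/1.47)² = 37 × 6.233 = 230.62
Round up: n₂ = 231.

231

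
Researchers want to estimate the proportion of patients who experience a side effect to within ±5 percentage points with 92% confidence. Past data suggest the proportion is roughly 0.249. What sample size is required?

230

For a proportion with margin E = 0.05 at 92% confidence, z = 1.751.
n = p̂(1−p̂)(z/E)² = 0.249 × 0.751 × (1.751/0.05)² = 229.34
Round up: n = 230.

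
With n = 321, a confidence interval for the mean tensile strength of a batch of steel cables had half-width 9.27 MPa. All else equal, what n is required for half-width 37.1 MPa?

n = 21

Margin of error scales as 1/√n, so n₂ = n₁·(E₁/E₂)².
n₂ = 321 × (9.27/37.1)² = 321 × 0.06243 = 20.04
Round up: n₂ = 21.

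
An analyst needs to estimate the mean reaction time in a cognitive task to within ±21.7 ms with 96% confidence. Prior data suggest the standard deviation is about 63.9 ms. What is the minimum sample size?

37

For a mean, the margin of error is E = z·σ/√n, so n = (zσ/E)².
At 96% confidence, z = 2.054.
n = (2.054 × 63.9 / 21.7)² = 36.58
Round up: n = 37.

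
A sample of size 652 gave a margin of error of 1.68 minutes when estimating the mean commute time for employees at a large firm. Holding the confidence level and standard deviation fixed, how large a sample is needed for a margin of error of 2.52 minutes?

Margin of error scales as 1/√n, so n₂ = n₁·(E₁/E₂)².
n₂ = 652 × (1.68/2.52)² = 652 × 0.4444 = 289.75
Round up: n₂ = 290.

290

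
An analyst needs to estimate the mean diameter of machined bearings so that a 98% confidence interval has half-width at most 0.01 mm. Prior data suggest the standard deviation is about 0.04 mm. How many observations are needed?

For a mean, the margin of error is E = z·σ/√n, so n = (zσ/E)².
At 98% confidence, z = 2.326.
n = (2.326 × 0.04 / 0.01)² = 86.56
Round up: n = 87.

87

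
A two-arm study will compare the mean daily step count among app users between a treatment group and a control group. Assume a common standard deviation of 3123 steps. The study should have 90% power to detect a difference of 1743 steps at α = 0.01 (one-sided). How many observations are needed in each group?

For two equal groups, n per group = 2·((z_α + z_β)·σ/δ)².
z_α = 2.326; z_β = 1.282 (power 90%).
n = 2 × (3.608 × 3123 / 1743)² = 2 × 41.79 = 83.58
Round up: n = 84 per group.

84 per group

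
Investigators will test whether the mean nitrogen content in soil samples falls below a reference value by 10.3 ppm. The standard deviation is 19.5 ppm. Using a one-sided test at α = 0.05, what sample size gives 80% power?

n = 23

For a one-sample z-test, n = ((z_α + z_β)·σ/δ)².
z_α = 1.645 (one-sided α = 0.05); z_β = 0.842 (power 80% → β = 0.2).
n = (2.487 × 19.5 / 10.3)² = 22.17
Round up: n = 23.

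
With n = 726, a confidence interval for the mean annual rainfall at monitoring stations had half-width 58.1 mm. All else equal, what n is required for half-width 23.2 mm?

4554

Margin of error scales as 1/√n, so n₂ = n₁·(E₁/E₂)².
n₂ = 726 × (58.1/23.2)² = 726 × 6.272 = 4553.47
Round up: n₂ = 4554.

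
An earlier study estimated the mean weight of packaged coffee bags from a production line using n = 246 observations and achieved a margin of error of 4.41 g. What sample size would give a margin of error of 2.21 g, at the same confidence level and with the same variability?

980

Margin of error scales as 1/√n, so n₂ = n₁·(E₁/E₂)².
n₂ = 246 × (4.41/2.21)² = 246 × 3.982 = 979.57
Round up: n₂ = 980.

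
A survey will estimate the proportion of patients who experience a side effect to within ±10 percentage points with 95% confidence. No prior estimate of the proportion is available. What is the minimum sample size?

97

For a proportion with margin E = 0.1 at 95% confidence, z = 1.960.
With no prior estimate, use p = 0.5, which maximizes p(1−p) at 0.25.
n = 0.25 × (z/E)² = 0.25 × (1.960/0.1)² = 96.04
Round up: n = 97.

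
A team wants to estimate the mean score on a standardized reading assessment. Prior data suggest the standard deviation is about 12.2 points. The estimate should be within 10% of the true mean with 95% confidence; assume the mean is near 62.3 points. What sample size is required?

15

For a mean, the margin of error is E = z·σ/√n, so n = (zσ/E)².
At 95% confidence, z = 1.960.
E = 10% of 62.3 = 6.23 points.
n = (1.960 × 12.2 / 6.23)² = 14.73
Round up: n = 15.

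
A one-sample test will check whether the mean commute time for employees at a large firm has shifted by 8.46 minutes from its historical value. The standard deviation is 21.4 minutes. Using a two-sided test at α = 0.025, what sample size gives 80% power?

61

For a one-sample z-test, n = ((z_{α/2} + z_β)·σ/δ)².
z_{α/2} = 2.241 (two-sided α = 0.025); z_β = 0.842 (power 80% → β = 0.2).
n = (3.083 × 21.4 / 8.46)² = 60.82
Round up: n = 61.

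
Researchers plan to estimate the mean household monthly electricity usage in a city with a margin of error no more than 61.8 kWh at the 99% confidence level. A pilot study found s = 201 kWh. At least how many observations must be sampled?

For a mean, the margin of error is E = z·σ/√n, so n = (zσ/E)².
At 99% confidence, z = 2.576.
n = (2.576 × 201 / 61.8)² = 70.20
Round up: n = 71.

71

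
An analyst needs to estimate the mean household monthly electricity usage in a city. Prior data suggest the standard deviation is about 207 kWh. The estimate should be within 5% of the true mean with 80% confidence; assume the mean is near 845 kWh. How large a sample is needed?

40

For a mean, the margin of error is E = z·σ/√n, so n = (zσ/E)².
At 80% confidence, z = 1.282.
E = 5% of 845 = 42.25 kWh.
n = (1.282 × 207 / 42.25)² = 39.45
Round up: n = 40.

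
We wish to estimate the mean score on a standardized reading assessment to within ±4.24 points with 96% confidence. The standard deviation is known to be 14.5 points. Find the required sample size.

50

For a mean, the margin of error is E = z·σ/√n, so n = (zσ/E)².
At 96% confidence, z = 2.054.
n = (2.054 × 14.5 / 4.24)² = 49.34
Round up: n = 50.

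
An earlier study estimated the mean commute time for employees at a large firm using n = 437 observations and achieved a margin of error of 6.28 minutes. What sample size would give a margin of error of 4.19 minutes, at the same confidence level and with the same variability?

Margin of error scales as 1/√n, so n₂ = n₁·(E₁/E₂)².
n₂ = 437 × (6.28/4.19)² = 437 × 2.246 = 981.50
Round up: n₂ = 982.

n = 982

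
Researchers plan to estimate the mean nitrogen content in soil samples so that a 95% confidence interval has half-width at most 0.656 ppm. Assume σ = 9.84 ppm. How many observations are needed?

865

For a mean, the margin of error is E = z·σ/√n, so n = (zσ/E)².
At 95% confidence, z = 1.960.
n = (1.960 × 9.84 / 0.656)² = 864.36
Round up: n = 865.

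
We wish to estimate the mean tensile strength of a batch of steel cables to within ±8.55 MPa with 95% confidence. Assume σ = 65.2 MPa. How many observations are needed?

224

For a mean, the margin of error is E = z·σ/√n, so n = (zσ/E)².
At 95% confidence, z = 1.960.
n = (1.960 × 65.2 / 8.55)² = 223.40
Round up: n = 224.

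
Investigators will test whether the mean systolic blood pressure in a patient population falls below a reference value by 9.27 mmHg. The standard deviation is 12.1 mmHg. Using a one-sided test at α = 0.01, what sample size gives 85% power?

n = 20

For a one-sample z-test, n = ((z_α + z_β)·σ/δ)².
z_α = 2.326 (one-sided α = 0.01); z_β = 1.036 (power 85% → β = 0.15).
n = (3.362 × 12.1 / 9.27)² = 19.26
Round up: n = 20.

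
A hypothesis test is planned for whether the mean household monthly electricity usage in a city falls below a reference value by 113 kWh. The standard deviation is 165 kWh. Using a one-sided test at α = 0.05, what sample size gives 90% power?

For a one-sample z-test, n = ((z_α + z_β)·σ/δ)².
z_α = 1.645 (one-sided α = 0.05); z_β = 1.282 (power 90% → β = 0.1).
n = (2.927 × 165 / 113)² = 18.27
Round up: n = 19.

19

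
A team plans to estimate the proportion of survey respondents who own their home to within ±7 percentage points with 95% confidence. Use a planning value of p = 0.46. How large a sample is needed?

195

For a proportion with margin E = 0.07 at 95% confidence, z = 1.960.
n = p̂(1−p̂)(z/E)² = 0.46 × 0.54 × (1.960/0.07)² = 194.75
Round up: n = 195.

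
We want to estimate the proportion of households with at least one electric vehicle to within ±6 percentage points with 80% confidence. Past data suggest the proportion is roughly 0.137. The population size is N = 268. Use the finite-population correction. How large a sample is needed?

For a proportion with margin E = 0.06 at 80% confidence, z = 1.282.
n = p̂(1−p̂)(z/E)² = 0.137 × 0.863 × (1.282/0.06)² = 53.98 — call this n₀.
Finite-population correction with N = 268: n = n₀ / (1 + (n₀−1)/N) = 53.98 / 1.198 = 45.06
Round up: n = 46.

46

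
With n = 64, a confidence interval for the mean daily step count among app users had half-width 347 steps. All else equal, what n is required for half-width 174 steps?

255

Margin of error scales as 1/√n, so n₂ = n₁·(E₁/E₂)².
n₂ = 64 × (347/174)² = 64 × 3.977 = 254.53
Round up: n₂ = 255.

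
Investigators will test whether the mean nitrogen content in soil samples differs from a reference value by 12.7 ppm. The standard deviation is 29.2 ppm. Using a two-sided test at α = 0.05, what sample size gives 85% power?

48

For a one-sample z-test, n = ((z_{α/2} + z_β)·σ/δ)².
z_{α/2} = 1.960 (two-sided α = 0.05); z_β = 1.036 (power 85% → β = 0.15).
n = (2.996 × 29.2 / 12.7)² = 47.45
Round up: n = 48.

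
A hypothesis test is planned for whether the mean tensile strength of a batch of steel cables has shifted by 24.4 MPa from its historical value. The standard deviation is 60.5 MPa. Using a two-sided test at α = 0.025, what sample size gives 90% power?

For a one-sample z-test, n = ((z_{α/2} + z_β)·σ/δ)².
z_{α/2} = 2.241 (two-sided α = 0.025); z_β = 1.282 (power 90% → β = 0.1).
n = (3.523 × 60.5 / 24.4)² = 76.31
Round up: n = 77.

77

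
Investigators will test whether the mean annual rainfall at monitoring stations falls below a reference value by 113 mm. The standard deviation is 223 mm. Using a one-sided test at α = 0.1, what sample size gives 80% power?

18

For a one-sample z-test, n = ((z_α + z_β)·σ/δ)².
z_α = 1.282 (one-sided α = 0.1); z_β = 0.842 (power 80% → β = 0.2).
n = (2.124 × 223 / 113)² = 17.57
Round up: n = 18.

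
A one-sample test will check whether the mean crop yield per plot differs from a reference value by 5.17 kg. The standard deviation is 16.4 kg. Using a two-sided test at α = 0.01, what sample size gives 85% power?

For a one-sample z-test, n = ((z_{α/2} + z_β)·σ/δ)².
z_{α/2} = 2.576 (two-sided α = 0.01); z_β = 1.036 (power 85% → β = 0.15).
n = (3.612 × 16.4 / 5.17)² = 131.28
Round up: n = 132.

132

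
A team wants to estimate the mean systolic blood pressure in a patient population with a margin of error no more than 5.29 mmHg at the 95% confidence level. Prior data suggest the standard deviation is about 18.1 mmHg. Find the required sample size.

45

For a mean, the margin of error is E = z·σ/√n, so n = (zσ/E)².
At 95% confidence, z = 1.960.
n = (1.960 × 18.1 / 5.29)² = 44.97
Round up: n = 45.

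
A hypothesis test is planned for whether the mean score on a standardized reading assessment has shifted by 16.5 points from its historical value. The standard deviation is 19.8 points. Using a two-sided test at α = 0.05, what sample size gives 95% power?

n = 19

For a one-sample z-test, n = ((z_{α/2} + z_β)·σ/δ)².
z_{α/2} = 1.960 (two-sided α = 0.05); z_β = 1.645 (power 95% → β = 0.05).
n = (3.605 × 19.8 / 16.5)² = 18.71
Round up: n = 19.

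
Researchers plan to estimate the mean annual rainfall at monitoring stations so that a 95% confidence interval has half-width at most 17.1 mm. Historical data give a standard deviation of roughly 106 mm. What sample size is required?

148

For a mean, the margin of error is E = z·σ/√n, so n = (zσ/E)².
At 95% confidence, z = 1.960.
n = (1.960 × 106 / 17.1)² = 147.62
Round up: n = 148.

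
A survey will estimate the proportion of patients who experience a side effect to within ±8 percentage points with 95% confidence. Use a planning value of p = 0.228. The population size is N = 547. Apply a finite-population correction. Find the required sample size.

For a proportion with margin E = 0.08 at 95% confidence, z = 1.960.
n = p̂(1−p̂)(z/E)² = 0.228 × 0.772 × (1.960/0.08)² = 105.65 — call this n₀.
Finite-population correction with N = 547: n = n₀ / (1 + (n₀−1)/N) = 105.65 / 1.191 = 88.71
Round up: n = 89.

89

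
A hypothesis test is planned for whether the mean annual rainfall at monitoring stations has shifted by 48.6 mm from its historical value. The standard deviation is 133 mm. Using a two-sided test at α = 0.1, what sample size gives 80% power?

For a one-sample z-test, n = ((z_{α/2} + z_β)·σ/δ)².
z_{α/2} = 1.645 (two-sided α = 0.1); z_β = 0.842 (power 80% → β = 0.2).
n = (2.487 × 133 / 48.6)² = 46.32
Round up: n = 47.

47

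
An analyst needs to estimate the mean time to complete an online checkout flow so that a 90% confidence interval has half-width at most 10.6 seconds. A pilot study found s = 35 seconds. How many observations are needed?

n = 30

For a mean, the margin of error is E = z·σ/√n, so n = (zσ/E)².
At 90% confidence, z = 1.645.
n = (1.645 × 35 / 10.6)² = 29.50
Round up: n = 30.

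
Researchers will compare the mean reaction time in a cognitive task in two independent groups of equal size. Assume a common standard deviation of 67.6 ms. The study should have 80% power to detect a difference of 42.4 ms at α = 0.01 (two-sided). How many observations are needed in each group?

60 per group

For two equal groups, n per group = 2·((z_{α/2} + z_β)·σ/δ)².
z_{α/2} = 2.576; z_β = 0.842 (power 80%).
n = 2 × (3.418 × 67.6 / 42.4)² = 2 × 29.70 = 59.40
Round up: n = 60 per group.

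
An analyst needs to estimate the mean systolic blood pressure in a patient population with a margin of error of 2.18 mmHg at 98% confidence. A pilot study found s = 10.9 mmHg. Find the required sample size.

n = 136

For a mean, the margin of error is E = z·σ/√n, so n = (zσ/E)².
At 98% confidence, z = 2.326.
n = (2.326 × 10.9 / 2.18)² = 135.26
Round up: n = 136.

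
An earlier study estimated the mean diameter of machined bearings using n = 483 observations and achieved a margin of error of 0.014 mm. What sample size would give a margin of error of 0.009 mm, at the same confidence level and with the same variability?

Margin of error scales as 1/√n, so n₂ = n₁·(E₁/E₂)².
n₂ = 483 × (0.014/0.009)² = 483 × 2.42 = 1168.86
Round up: n₂ = 1169.

1169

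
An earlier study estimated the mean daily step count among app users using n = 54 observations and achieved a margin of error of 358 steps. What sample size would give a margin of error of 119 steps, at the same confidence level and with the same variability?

489

Margin of error scales as 1/√n, so n₂ = n₁·(E₁/E₂)².
n₂ = 54 × (358/119)² = 54 × 9.05 = 488.70
Round up: n₂ = 489.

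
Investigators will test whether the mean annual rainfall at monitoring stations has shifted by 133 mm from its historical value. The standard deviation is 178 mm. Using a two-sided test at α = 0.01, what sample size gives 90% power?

For a one-sample z-test, n = ((z_{α/2} + z_β)·σ/δ)².
z_{α/2} = 2.576 (two-sided α = 0.01); z_β = 1.282 (power 90% → β = 0.1).
n = (3.858 × 178 / 133)² = 26.66
Round up: n = 27.

27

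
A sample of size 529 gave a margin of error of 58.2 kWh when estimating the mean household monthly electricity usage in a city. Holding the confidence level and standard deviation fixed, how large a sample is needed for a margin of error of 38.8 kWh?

Margin of error scales as 1/√n, so n₂ = n₁·(E₁/E₂)².
n₂ = 529 × (58.2/38.8)² = 529 × 2.25 = 1190.25
Round up: n₂ = 1191.

1191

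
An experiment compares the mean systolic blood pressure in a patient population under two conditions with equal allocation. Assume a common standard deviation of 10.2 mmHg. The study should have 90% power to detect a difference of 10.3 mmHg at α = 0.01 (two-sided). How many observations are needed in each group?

For two equal groups, n per group = 2·((z_{α/2} + z_β)·σ/δ)².
z_{α/2} = 2.576; z_β = 1.282 (power 90%).
n = 2 × (3.858 × 10.2 / 10.3)² = 2 × 14.60 = 29.20
Round up: n = 30 per group.

30 per group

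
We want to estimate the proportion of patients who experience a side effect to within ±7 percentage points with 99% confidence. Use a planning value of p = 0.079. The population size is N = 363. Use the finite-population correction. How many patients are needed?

78

For a proportion with margin E = 0.07 at 99% confidence, z = 2.576.
n = p̂(1−p̂)(z/E)² = 0.079 × 0.921 × (2.576/0.07)² = 98.53 — call this n₀.
Finite-population correction with N = 363: n = n₀ / (1 + (n₀−1)/N) = 98.53 / 1.269 = 77.64
Round up: n = 78.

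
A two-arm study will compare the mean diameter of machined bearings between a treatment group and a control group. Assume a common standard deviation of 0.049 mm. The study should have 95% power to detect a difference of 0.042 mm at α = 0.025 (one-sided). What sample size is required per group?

36 per group

For two equal groups, n per group = 2·((z_α + z_β)·σ/δ)².
z_α = 1.960; z_β = 1.645 (power 95%).
n = 2 × (3.605 × 0.049 / 0.042)² = 2 × 17.69 = 35.38
Round up: n = 36 per group.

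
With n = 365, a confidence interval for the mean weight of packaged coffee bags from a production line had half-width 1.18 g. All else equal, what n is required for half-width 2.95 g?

59

Margin of error scales as 1/√n, so n₂ = n₁·(E₁/E₂)².
n₂ = 365 × (1.18/2.95)² = 365 × 0.16 = 58.40
Round up: n₂ = 59.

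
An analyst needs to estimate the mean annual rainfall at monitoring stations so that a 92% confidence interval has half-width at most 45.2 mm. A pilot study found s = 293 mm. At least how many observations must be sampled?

n = 129

For a mean, the margin of error is E = z·σ/√n, so n = (zσ/E)².
At 92% confidence, z = 1.751.
n = (1.751 × 293 / 45.2)² = 128.83
Round up: n = 129.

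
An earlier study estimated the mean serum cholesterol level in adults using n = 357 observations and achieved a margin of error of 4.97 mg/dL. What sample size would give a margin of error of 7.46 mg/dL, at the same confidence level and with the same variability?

Margin of error scales as 1/√n, so n₂ = n₁·(E₁/E₂)².
n₂ = 357 × (4.97/7.46)² = 357 × 0.4438 = 158.44
Round up: n₂ = 159.

159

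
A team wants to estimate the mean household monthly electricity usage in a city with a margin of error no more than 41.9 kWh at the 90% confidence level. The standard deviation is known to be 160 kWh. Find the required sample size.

40

For a mean, the margin of error is E = z·σ/√n, so n = (zσ/E)².
At 90% confidence, z = 1.645.
n = (1.645 × 160 / 41.9)² = 39.46
Round up: n = 40.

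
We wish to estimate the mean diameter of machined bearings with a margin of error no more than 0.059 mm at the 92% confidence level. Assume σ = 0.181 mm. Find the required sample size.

For a mean, the margin of error is E = z·σ/√n, so n = (zσ/E)².
At 92% confidence, z = 1.751.
n = (1.751 × 0.181 / 0.059)² = 28.86
Round up: n = 29.

29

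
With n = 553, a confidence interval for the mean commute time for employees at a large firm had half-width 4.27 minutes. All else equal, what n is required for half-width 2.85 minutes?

Margin of error scales as 1/√n, so n₂ = n₁·(E₁/E₂)².
n₂ = 553 × (4.27/2.85)² = 553 × 2.245 = 1241.49
Round up: n₂ = 1242.

1242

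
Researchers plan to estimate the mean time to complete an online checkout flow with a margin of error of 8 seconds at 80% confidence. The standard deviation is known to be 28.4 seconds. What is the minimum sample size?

For a mean, the margin of error is E = z·σ/√n, so n = (zσ/E)².
At 80% confidence, z = 1.282.
n = (1.282 × 28.4 / 8)² = 20.71
Round up: n = 21.

21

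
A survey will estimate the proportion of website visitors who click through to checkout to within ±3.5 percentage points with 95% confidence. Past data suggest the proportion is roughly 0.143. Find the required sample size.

n = 385

For a proportion with margin E = 0.035 at 95% confidence, z = 1.960.
n = p̂(1−p̂)(z/E)² = 0.143 × 0.857 × (1.960/0.035)² = 384.32
Round up: n = 385.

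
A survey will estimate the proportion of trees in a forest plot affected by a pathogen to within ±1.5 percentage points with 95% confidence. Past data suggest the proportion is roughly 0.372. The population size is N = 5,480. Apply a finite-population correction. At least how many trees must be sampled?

For a proportion with margin E = 0.015 at 95% confidence, z = 1.960.
n = p̂(1−p̂)(z/E)² = 0.372 × 0.628 × (1.960/0.015)² = 3988.71 — call this n₀.
Finite-population correction with N = 5,480: n = n₀ / (1 + (n₀−1)/N) = 3988.71 / 1.728 = 2308.28
Round up: n = 2309.

2309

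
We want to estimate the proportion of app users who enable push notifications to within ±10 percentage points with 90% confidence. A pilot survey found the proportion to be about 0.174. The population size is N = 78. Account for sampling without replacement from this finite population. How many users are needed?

27

For a proportion with margin E = 0.1 at 90% confidence, z = 1.645.
n = p̂(1−p̂)(z/E)² = 0.174 × 0.826 × (1.645/0.1)² = 38.89 — call this n₀.
Finite-population correction with N = 78: n = n₀ / (1 + (n₀−1)/N) = 38.89 / 1.486 = 26.17
Round up: n = 27.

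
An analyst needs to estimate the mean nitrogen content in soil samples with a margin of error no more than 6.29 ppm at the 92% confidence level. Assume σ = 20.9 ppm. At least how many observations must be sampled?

For a mean, the margin of error is E = z·σ/√n, so n = (zσ/E)².
At 92% confidence, z = 1.751.
n = (1.751 × 20.9 / 6.29)² = 33.85
Round up: n = 34.

n = 34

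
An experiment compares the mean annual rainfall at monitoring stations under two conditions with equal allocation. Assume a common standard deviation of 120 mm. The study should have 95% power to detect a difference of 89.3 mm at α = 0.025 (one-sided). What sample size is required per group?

47 per group

For two equal groups, n per group = 2·((z_α + z_β)·σ/δ)².
z_α = 1.960; z_β = 1.645 (power 95%).
n = 2 × (3.605 × 120 / 89.3)² = 2 × 23.47 = 46.94
Round up: n = 47 per group.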